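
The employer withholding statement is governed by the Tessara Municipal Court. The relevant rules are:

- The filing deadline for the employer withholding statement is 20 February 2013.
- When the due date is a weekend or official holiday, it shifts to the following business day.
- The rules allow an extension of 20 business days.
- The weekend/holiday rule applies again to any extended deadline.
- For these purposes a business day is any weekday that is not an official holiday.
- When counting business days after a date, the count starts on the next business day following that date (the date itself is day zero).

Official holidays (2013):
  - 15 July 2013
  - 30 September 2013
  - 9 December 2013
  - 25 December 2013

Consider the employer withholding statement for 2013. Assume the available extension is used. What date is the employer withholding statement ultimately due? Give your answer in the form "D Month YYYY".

20 March 2013

The stated deadline is 20 February 2013.
Since 20 February 2013 is a Wednesday and not a holiday, the date is unchanged.
Counting 20 further business days from 20 February 2013 reaches 20 March 2013.
20 March 2013 is a Wednesday and not a listed holiday, so it stands.
So the filing is due 20 March 2013.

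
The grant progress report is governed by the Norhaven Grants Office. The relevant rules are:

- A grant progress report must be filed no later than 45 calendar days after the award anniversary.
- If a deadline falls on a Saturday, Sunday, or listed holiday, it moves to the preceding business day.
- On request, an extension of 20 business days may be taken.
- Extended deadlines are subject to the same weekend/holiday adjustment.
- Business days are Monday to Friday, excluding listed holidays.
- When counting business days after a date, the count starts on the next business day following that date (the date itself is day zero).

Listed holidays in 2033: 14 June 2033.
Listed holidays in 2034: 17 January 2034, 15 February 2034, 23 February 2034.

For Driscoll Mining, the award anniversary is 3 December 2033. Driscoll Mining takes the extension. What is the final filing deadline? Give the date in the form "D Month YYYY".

From 3 December 2033, 45 calendar days later is 17 January 2034.
17 January 2034 is a listed holiday, so it moves to the preceding business day, 16 January 2034 (Monday).
Counting 20 further business days from 16 January 2034 reaches 14 February 2034.
Since 14 February 2034 is a Tuesday and not a holiday, the date is unchanged.
So the filing is due 14 February 2034.

14 February 2034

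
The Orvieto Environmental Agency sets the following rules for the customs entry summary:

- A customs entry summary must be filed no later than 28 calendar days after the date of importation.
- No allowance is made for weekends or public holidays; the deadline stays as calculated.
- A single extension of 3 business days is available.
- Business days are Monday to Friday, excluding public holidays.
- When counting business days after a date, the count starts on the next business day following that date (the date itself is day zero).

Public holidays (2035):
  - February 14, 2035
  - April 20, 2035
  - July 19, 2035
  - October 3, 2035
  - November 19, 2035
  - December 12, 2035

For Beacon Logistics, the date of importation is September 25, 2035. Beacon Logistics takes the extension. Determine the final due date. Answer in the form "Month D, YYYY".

October 26, 2035

From September 25, 2035, 28 calendar days later is October 23, 2035.
October 23, 2035 falls on a Tuesday. The rules make no weekend/holiday allowance, so it remains October 23, 2035.
The 3-business-day extension runs from October 23, 2035 to October 26, 2035.
October 26, 2035 falls on a Friday. The rules make no weekend/holiday allowance, so it remains October 26, 2035.
Final deadline: October 26, 2035.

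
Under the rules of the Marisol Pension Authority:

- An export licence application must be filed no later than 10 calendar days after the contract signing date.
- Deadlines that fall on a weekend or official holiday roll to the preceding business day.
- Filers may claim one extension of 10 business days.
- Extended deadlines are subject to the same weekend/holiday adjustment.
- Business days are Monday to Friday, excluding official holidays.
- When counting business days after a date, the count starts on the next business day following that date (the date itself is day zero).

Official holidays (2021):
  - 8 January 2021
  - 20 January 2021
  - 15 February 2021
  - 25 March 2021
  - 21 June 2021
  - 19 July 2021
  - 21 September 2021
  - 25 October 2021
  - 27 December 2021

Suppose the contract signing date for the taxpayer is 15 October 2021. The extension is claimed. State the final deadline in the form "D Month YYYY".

Trigger date 15 October 2021 + 10 calendar days = 25 October 2021.
25 October 2021 falls on a listed holiday. Rolling to the preceding business day gives 22 October 2021, a Friday.
Counting 10 further business days from 22 October 2021 reaches 8 November 2021.
Since 8 November 2021 is a Monday and not a holiday, the date is unchanged.
So the filing is due 8 November 2021.

8 November 2021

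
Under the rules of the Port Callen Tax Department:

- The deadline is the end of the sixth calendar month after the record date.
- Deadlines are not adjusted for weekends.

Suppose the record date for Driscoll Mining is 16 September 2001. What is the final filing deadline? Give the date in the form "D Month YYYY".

31 March 2002

6 months after 16 September 2001 is March 2002; that month ends on 31 March 2002.
No adjustment is made for weekends or holidays, so 31 March 2002 stands.
Final deadline: 31 March 2002.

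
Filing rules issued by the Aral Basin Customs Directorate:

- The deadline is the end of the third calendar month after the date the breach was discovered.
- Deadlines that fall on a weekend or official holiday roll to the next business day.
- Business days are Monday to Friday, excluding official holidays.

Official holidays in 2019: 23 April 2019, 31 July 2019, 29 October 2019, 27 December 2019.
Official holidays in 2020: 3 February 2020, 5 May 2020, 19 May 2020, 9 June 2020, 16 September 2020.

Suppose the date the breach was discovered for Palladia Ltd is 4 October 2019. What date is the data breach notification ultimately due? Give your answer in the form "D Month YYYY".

The third month after 4 October 2019 is January 2020, whose last day is 31 January 2020.
Since 31 January 2020 is a Friday and not a holiday, the date is unchanged.
The final due date is 31 January 2020.

31 January 2020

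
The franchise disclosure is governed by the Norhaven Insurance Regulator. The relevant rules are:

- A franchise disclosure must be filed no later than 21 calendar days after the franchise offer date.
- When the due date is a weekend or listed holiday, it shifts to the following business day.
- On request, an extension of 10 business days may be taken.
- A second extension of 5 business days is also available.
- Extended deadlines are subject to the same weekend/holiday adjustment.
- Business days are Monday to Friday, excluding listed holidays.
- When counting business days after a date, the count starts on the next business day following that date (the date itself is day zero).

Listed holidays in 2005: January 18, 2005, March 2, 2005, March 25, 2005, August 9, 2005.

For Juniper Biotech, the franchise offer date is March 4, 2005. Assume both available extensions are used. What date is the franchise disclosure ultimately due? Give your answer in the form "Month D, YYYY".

Adding 21 calendar days to March 4, 2005 gives March 25, 2005.
March 25, 2005 is a listed holiday, so it moves to the next business day, March 28, 2005 (Monday).
Applying the 10-business-day extension: 10 business days after March 28, 2005 is April 11, 2005.
April 11, 2005 falls on a Monday, which is a business day, so no adjustment is needed.
Counting 5 further business days from April 11, 2005 reaches April 18, 2005.
April 18, 2005 is a Monday and not a listed holiday, so it stands.
Final deadline: April 18, 2005.

April 18, 2005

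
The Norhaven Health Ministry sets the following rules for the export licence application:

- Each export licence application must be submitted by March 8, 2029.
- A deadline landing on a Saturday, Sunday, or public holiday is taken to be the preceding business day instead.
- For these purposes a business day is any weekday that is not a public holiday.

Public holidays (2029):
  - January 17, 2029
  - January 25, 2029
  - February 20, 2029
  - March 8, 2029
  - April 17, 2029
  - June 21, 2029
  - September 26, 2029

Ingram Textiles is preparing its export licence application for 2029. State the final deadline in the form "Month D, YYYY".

Start from the fixed due date, March 8, 2029.
March 8, 2029 is a listed holiday, so it moves to the preceding business day, March 7, 2029 (Wednesday).
Final deadline: March 7, 2029.

March 7, 2029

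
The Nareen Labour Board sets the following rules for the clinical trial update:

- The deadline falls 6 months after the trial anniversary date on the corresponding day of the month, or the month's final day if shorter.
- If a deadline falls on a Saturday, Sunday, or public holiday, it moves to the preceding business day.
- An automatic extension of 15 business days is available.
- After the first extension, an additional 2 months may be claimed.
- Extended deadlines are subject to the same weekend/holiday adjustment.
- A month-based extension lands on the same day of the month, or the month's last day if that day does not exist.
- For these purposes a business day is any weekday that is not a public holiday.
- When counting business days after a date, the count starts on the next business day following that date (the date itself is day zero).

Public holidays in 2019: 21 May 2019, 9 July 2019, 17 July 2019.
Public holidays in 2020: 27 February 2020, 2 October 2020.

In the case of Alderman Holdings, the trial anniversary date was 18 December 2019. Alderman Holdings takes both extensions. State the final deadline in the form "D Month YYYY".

9 September 2020

Moving 6 months forward from 18 December 2019 on the corresponding day gives 18 June 2020.
18 June 2020 is a Thursday and not a listed holiday, so it stands.
The 15-business-day extension runs from 18 June 2020 to 9 July 2020.
9 July 2020 is a Thursday and not a listed holiday, so it stands.
Add 2 months to 9 July 2020: 9 September 2020.
9 September 2020 (Wednesday) is already a business day.
Final deadline: 9 September 2020.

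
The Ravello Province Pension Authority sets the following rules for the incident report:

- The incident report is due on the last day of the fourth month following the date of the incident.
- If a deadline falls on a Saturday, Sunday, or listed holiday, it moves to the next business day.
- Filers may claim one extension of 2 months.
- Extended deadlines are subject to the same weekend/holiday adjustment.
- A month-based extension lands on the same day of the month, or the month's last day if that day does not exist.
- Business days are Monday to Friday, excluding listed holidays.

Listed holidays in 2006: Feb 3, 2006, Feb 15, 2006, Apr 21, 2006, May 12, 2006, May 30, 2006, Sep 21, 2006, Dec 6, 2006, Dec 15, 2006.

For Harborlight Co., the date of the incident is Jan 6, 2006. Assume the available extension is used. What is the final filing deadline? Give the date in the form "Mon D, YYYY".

Jul 31, 2006

4 months after Jan 6, 2006 is May 2006; that month ends on May 31, 2006.
May 31, 2006 falls on a Wednesday, which is a business day, so no adjustment is needed.
Add 2 months to May 31, 2006: Jul 31, 2006.
Since Jul 31, 2006 is a Monday and not a holiday, the date is unchanged.
Deadline: Jul 31, 2006.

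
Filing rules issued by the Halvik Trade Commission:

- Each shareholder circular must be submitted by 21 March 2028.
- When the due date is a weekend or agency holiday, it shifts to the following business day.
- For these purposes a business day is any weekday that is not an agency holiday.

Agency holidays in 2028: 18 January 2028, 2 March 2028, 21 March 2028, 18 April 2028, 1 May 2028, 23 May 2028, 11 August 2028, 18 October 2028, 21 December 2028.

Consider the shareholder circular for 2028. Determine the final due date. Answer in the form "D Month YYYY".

Start from the fixed due date, 21 March 2028.
21 March 2028 falls on a listed holiday. Rolling to the next business day gives 22 March 2028, a Wednesday.
Deadline: 22 March 2028.

22 March 2028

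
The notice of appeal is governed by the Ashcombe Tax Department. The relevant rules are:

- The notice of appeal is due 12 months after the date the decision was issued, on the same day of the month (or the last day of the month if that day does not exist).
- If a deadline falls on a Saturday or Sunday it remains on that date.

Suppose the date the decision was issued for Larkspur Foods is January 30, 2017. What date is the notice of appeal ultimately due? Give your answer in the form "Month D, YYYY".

January 30, 2018

Moving 12 months forward from January 30, 2017 on the corresponding day gives January 30, 2018.
No adjustment is made for weekends or holidays, so January 30, 2018 stands.
So the filing is due January 30, 2018.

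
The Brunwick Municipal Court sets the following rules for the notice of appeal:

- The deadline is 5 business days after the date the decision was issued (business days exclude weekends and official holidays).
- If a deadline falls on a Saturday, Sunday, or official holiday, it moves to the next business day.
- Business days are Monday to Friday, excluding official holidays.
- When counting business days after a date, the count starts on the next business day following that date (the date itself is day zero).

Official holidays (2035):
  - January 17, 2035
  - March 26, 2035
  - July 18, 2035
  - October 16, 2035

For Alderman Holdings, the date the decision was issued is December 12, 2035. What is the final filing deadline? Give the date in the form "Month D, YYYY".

December 19, 2035

5 business days after December 12, 2035, excluding weekends and holidays, is December 19, 2035.
December 19, 2035 (Wednesday) is already a business day.
Final deadline: December 19, 2035.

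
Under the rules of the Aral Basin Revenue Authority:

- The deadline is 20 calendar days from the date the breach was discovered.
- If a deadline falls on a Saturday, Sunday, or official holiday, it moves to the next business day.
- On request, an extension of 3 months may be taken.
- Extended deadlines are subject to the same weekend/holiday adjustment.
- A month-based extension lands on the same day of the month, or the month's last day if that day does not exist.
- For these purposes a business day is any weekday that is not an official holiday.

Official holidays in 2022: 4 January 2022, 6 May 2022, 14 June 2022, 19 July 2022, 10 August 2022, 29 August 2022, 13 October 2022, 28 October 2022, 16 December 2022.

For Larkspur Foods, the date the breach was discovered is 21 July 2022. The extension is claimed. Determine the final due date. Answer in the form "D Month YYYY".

11 November 2022

Trigger date 21 July 2022 + 20 calendar days = 10 August 2022.
10 August 2022 falls on a listed holiday. Rolling to the next business day gives 11 August 2022, a Thursday.
The 3 months extension carries 11 August 2022 to 11 November 2022.
11 November 2022 is a Friday and not a listed holiday, so it stands.
So the filing is due 11 November 2022.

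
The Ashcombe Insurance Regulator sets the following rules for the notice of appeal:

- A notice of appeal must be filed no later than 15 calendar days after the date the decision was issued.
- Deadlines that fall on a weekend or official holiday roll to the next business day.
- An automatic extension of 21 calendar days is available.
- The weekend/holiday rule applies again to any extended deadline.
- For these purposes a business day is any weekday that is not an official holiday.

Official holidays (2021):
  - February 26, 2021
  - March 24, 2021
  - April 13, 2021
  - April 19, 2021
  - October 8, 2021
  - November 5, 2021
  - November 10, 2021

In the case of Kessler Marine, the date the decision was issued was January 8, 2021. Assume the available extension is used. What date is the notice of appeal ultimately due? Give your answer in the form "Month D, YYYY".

February 15, 2021

From January 8, 2021, 15 calendar days later is January 23, 2021.
January 23, 2021 falls on a Saturday. Rolling to the next business day gives January 25, 2021, a Monday.
With the 21-day extension, January 25, 2021 becomes February 15, 2021.
February 15, 2021 is a Monday and not a listed holiday, so it stands.
The final due date is February 15, 2021.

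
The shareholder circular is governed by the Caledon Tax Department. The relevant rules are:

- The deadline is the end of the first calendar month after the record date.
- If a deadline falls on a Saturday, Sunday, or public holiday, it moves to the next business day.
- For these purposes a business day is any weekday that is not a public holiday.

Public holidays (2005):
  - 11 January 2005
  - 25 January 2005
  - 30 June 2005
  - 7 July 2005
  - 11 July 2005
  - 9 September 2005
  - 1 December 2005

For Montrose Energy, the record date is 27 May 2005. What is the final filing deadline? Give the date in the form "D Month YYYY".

The first month after 27 May 2005 is June 2005, whose last day is 30 June 2005.
30 June 2005 is a listed holiday, so it moves to the next business day, 1 July 2005 (Friday).
The final due date is 1 July 2005.

1 July 2005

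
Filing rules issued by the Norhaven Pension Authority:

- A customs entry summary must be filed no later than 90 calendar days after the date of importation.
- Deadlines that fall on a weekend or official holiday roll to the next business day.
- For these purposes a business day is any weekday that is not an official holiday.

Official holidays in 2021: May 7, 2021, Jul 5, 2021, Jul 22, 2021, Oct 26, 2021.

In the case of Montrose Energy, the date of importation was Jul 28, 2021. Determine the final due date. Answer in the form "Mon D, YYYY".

90 calendar days after Jul 28, 2021 is Oct 26, 2021.
Oct 26, 2021 falls on a listed holiday. Rolling to the next business day gives Oct 27, 2021, a Wednesday.
Final deadline: Oct 27, 2021.

Oct 27, 2021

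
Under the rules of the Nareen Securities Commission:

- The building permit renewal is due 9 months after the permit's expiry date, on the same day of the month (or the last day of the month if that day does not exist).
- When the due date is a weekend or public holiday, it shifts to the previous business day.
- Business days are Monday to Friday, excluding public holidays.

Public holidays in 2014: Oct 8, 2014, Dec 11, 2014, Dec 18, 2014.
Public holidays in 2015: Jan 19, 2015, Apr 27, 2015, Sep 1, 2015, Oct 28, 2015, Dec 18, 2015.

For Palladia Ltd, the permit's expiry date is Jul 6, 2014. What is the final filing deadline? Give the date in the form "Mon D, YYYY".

Apr 6, 2015

9 months after Jul 6, 2014, on the same day of the month, is Apr 6, 2015.
Since Apr 6, 2015 is a Monday and not a holiday, the date is unchanged.
The final due date is Apr 6, 2015.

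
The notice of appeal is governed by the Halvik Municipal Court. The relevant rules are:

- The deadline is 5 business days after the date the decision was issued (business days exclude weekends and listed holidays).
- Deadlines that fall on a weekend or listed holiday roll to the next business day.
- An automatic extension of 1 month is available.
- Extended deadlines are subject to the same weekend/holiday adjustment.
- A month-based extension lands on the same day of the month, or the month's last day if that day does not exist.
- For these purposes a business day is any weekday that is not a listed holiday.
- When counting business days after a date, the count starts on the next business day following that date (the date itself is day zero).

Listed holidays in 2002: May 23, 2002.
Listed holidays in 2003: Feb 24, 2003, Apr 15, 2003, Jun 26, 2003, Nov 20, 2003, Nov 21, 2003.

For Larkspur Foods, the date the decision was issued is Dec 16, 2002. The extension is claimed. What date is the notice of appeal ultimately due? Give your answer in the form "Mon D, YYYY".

Jan 23, 2003

Starting the day after Dec 16, 2002 and counting 5 business days lands on Dec 23, 2002.
Dec 23, 2002 falls on a Monday, which is a business day, so no adjustment is needed.
The 1 month extension carries Dec 23, 2002 to Jan 23, 2003.
Jan 23, 2003 (Thursday) is already a business day.
Deadline: Jan 23, 2003.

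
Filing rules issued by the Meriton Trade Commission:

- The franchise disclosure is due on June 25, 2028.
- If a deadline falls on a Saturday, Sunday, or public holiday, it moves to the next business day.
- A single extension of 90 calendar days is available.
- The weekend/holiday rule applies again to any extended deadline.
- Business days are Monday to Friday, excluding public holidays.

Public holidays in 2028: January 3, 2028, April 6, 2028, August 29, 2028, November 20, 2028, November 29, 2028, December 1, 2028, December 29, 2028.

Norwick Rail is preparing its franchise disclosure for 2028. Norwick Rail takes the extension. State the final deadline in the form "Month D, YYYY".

The stated deadline is June 25, 2028.
June 25, 2028 falls on a Sunday. Rolling to the next business day gives June 26, 2028, a Monday.
Add the 90 calendar-day extension to June 26, 2028: September 24, 2028.
September 24, 2028 falls on a Sunday. Rolling to the next business day gives September 25, 2028, a Monday.
The final due date is September 25, 2028.

September 25, 2028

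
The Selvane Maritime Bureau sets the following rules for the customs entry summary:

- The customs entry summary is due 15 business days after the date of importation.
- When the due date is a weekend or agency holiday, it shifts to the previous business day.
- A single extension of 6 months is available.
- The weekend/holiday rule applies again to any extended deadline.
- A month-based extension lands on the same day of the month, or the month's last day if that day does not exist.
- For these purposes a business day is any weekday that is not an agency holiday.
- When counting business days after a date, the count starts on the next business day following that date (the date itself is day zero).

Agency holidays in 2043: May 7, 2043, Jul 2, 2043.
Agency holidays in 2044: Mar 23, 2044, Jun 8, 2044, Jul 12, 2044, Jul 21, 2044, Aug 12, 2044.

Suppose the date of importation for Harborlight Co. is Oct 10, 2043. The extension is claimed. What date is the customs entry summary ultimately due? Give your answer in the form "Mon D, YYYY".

Counting 15 business days after Oct 10, 2043 (skipping weekends and listed holidays) reaches Oct 30, 2043.
Since Oct 30, 2043 is a Friday and not a holiday, the date is unchanged.
Applying the 6 months extension: 6 months after Oct 30, 2043 is Apr 30, 2044.
Apr 30, 2044 is a Saturday; the preceding business day is Apr 29, 2044 (Friday).
So the filing is due Apr 29, 2044.

Apr 29, 2044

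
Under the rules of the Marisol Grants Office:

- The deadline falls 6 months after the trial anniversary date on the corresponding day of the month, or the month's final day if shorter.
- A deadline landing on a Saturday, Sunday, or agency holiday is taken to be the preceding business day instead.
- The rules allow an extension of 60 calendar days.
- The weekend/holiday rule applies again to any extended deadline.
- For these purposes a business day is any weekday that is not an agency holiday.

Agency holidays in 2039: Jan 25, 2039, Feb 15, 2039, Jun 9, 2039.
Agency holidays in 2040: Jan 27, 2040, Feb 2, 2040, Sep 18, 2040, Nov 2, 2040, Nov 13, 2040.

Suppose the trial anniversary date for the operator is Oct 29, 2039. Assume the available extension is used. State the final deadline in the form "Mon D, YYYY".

Jun 26, 2040

6 months after Oct 29, 2039, on the same day of the month, is Apr 29, 2040.
Because Apr 29, 2040 is a Sunday, the deadline becomes Apr 27, 2040 (Friday).
Applying the 60-calendar-day extension: Apr 27, 2040 + 60 days = Jun 26, 2040.
Since Jun 26, 2040 is a Tuesday and not a holiday, the date is unchanged.
So the filing is due Jun 26, 2040.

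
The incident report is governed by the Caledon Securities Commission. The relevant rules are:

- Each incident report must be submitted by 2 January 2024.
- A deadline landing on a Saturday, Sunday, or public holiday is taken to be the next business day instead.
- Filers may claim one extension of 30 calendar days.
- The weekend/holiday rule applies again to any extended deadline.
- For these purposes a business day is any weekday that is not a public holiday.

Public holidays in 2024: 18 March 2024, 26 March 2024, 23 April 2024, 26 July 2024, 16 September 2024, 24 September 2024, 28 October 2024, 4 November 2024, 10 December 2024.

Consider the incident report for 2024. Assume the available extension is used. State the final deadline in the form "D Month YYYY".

Start from the fixed due date, 2 January 2024.
2 January 2024 falls on a Tuesday, which is a business day, so no adjustment is needed.
With the 30-day extension, 2 January 2024 becomes 1 February 2024.
Since 1 February 2024 is a Thursday and not a holiday, the date is unchanged.
So the filing is due 1 February 2024.

1 February 2024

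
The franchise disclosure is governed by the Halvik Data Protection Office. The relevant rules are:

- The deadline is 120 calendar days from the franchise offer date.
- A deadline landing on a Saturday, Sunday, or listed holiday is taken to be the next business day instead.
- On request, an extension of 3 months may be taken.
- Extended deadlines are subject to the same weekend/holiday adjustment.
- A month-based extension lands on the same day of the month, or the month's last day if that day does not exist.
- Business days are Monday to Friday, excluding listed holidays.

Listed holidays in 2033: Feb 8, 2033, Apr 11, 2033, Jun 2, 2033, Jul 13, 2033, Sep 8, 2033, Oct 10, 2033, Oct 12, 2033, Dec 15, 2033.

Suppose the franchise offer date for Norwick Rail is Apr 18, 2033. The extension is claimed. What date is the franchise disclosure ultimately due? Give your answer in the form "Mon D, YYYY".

Trigger date Apr 18, 2033 + 120 calendar days = Aug 16, 2033.
Aug 16, 2033 falls on a Tuesday, which is a business day, so no adjustment is needed.
The 3 months extension carries Aug 16, 2033 to Nov 16, 2033.
Since Nov 16, 2033 is a Wednesday and not a holiday, the date is unchanged.
So the filing is due Nov 16, 2033.

Nov 16, 2033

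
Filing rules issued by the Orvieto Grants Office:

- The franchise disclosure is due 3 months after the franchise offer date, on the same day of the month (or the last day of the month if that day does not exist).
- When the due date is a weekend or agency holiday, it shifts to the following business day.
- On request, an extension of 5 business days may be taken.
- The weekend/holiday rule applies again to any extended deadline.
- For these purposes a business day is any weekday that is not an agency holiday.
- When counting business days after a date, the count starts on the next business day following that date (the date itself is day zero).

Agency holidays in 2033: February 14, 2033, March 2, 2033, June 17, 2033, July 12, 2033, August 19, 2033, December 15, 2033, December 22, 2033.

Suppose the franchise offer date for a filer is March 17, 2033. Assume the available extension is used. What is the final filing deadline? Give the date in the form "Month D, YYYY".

3 months from March 17, 2033 is June 17, 2033.
June 17, 2033 is a listed holiday; the next business day is June 20, 2033 (Monday).
Counting 5 further business days from June 20, 2033 reaches June 27, 2033.
June 27, 2033 is a Monday and not a listed holiday, so it stands.
The final due date is June 27, 2033.

June 27, 2033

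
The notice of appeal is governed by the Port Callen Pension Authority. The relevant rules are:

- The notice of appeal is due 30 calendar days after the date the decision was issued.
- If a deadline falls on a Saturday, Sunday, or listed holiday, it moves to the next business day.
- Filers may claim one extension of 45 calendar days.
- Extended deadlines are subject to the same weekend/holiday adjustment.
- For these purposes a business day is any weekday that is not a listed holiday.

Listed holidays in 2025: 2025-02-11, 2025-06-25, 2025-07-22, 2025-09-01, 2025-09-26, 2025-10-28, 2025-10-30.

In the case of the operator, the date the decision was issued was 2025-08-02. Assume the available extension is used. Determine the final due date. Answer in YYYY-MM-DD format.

2025-10-17

From 2025-08-02, 30 calendar days later is 2025-09-01.
2025-09-01 is a listed holiday; the next business day is 2025-09-02 (Tuesday).
The 45-calendar-day extension moves the deadline from 2025-09-02 to 2025-10-17.
2025-10-17 falls on a Friday, which is a business day, so no adjustment is needed.
Final deadline: 2025-10-17.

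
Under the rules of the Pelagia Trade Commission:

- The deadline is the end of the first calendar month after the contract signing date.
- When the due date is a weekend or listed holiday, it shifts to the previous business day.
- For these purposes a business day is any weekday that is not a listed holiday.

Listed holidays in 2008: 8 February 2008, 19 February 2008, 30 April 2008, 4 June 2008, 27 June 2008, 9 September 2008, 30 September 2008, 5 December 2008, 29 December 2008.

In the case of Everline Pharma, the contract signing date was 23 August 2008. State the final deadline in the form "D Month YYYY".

29 September 2008

1 month after 23 August 2008 falls in September 2008; the last day of that month is 30 September 2008.
Because 30 September 2008 is a listed holiday, the deadline becomes 29 September 2008 (Monday).
Final deadline: 29 September 2008.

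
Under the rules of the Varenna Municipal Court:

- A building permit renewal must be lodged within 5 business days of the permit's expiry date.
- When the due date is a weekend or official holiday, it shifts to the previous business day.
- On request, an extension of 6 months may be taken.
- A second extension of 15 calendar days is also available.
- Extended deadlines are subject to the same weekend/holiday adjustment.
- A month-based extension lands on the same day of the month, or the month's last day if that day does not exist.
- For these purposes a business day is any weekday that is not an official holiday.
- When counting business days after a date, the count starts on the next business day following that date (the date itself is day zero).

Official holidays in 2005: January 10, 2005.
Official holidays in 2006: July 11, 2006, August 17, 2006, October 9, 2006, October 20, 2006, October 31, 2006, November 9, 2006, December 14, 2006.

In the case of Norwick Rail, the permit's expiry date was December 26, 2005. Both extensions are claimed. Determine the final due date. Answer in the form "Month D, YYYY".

Counting 5 business days after December 26, 2005 (skipping weekends and listed holidays) reaches January 2, 2006.
Since January 2, 2006 is a Monday and not a holiday, the date is unchanged.
Applying the 6 months extension: 6 months after January 2, 2006 is July 2, 2006.
July 2, 2006 is a Sunday; the preceding business day is June 30, 2006 (Friday).
Applying the 15-calendar-day extension: June 30, 2006 + 15 days = July 15, 2006.
July 15, 2006 is a Saturday, so it moves to the preceding business day, July 14, 2006 (Friday).
So the filing is due July 14, 2006.

July 14, 2006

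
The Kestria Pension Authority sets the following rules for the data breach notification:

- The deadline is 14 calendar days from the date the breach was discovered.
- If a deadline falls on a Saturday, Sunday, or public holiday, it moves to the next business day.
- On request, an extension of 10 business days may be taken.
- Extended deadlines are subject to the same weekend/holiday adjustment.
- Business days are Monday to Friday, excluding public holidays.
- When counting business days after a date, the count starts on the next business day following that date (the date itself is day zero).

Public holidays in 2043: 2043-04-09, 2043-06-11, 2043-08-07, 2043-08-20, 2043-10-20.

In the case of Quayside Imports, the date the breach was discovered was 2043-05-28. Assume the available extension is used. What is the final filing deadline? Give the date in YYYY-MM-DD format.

2043-06-26

Adding 14 calendar days to 2043-05-28 gives 2043-06-11.
2043-06-11 is a listed holiday, so it moves to the next business day, 2043-06-12 (Friday).
The 10-business-day extension runs from 2043-06-12 to 2043-06-26.
2043-06-26 is a Friday and not a listed holiday, so it stands.
Final deadline: 2043-06-26.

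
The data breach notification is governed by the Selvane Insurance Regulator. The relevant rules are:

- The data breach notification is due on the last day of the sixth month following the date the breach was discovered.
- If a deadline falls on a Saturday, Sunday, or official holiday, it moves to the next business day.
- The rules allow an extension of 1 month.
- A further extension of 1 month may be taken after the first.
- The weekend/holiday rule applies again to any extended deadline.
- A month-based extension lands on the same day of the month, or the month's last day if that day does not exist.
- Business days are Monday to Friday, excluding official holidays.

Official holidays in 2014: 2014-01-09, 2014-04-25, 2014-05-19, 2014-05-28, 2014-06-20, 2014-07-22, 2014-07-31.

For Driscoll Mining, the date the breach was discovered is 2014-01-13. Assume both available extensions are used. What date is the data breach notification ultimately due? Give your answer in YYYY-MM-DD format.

2014-10-01

The sixth month after 2014-01-13 is July 2014, whose last day is 2014-07-31.
2014-07-31 falls on a listed holiday. Rolling to the next business day gives 2014-08-01, a Friday.
Applying the 1 month extension: 1 month after 2014-08-01 is 2014-09-01.
Since 2014-09-01 is a Monday and not a holiday, the date is unchanged.
Applying the 1 month extension: 1 month after 2014-09-01 is 2014-10-01.
Since 2014-10-01 is a Wednesday and not a holiday, the date is unchanged.
The final due date is 2014-10-01.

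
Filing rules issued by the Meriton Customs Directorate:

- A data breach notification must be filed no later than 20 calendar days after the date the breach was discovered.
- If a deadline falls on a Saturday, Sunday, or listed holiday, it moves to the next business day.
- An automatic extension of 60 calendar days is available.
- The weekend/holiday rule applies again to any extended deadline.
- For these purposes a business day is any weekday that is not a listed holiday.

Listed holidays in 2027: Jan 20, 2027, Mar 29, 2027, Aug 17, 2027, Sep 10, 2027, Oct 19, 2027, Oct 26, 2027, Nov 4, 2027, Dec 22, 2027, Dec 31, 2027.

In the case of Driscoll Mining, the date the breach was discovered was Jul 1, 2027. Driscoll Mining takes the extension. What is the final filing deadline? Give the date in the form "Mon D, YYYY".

Sep 20, 2027

20 calendar days after Jul 1, 2027 is Jul 21, 2027.
Jul 21, 2027 falls on a Wednesday, which is a business day, so no adjustment is needed.
Applying the 60-calendar-day extension: Jul 21, 2027 + 60 days = Sep 19, 2027.
Sep 19, 2027 is a Sunday, so it moves to the next business day, Sep 20, 2027 (Monday).
Final deadline: Sep 20, 2027.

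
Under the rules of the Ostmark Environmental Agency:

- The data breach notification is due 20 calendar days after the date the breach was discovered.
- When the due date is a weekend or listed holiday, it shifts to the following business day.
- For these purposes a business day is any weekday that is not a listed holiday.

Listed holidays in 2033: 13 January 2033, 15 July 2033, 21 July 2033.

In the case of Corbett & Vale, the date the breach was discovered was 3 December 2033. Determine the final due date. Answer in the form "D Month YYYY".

20 calendar days after 3 December 2033 is 23 December 2033.
Since 23 December 2033 is a Friday and not a holiday, the date is unchanged.
Deadline: 23 December 2033.

23 December 2033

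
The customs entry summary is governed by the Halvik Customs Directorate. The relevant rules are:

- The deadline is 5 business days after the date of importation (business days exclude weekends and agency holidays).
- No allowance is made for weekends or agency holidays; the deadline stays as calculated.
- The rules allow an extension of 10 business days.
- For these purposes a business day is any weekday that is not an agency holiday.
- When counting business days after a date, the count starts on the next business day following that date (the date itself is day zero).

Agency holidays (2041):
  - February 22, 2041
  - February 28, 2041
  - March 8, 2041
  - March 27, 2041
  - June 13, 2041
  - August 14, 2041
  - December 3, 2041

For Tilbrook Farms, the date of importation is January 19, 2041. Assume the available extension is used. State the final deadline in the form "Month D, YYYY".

February 8, 2041

5 business days after January 19, 2041, excluding weekends and holidays, is January 25, 2041.
No adjustment is made for weekends or holidays, so January 25, 2041 stands.
Counting 10 further business days from January 25, 2041 reaches February 8, 2041.
February 8, 2041 is a Friday; no weekend or holiday adjustment applies.
So the filing is due February 8, 2041.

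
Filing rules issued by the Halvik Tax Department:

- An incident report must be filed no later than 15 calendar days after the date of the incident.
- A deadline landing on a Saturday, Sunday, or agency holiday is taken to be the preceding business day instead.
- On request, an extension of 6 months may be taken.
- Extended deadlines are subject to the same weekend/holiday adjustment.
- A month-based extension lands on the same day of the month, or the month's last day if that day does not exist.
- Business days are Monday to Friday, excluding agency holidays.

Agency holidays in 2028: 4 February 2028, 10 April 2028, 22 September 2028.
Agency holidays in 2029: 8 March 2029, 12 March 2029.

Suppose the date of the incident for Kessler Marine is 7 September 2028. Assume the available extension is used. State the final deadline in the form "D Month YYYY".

15 calendar days after 7 September 2028 is 22 September 2028.
22 September 2028 falls on a listed holiday. Rolling to the preceding business day gives 21 September 2028, a Thursday.
Add 6 months to 21 September 2028: 21 March 2029.
21 March 2029 is a Wednesday and not a listed holiday, so it stands.
The final due date is 21 March 2029.

21 March 2029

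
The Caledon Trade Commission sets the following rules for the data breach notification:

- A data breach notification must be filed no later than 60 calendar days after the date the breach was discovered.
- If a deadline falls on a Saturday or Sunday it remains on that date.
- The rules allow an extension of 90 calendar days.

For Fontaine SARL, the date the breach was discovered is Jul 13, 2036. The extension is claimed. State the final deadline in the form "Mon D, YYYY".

Dec 10, 2036

Adding 60 calendar days to Jul 13, 2036 gives Sep 11, 2036.
No adjustment is made for weekends or holidays, so Sep 11, 2036 stands.
With the 90-day extension, Sep 11, 2036 becomes Dec 10, 2036.
Dec 10, 2036 falls on a Wednesday. The rules make no weekend/holiday allowance, so it remains Dec 10, 2036.
The final due date is Dec 10, 2036.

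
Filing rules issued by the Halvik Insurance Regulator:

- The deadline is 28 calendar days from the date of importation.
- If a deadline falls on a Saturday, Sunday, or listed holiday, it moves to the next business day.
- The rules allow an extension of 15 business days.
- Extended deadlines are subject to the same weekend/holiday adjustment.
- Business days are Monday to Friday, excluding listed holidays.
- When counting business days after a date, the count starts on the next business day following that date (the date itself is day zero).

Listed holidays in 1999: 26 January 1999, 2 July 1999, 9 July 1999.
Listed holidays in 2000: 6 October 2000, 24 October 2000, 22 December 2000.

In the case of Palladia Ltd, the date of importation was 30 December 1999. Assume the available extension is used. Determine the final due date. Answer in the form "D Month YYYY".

28 calendar days after 30 December 1999 is 27 January 2000.
Since 27 January 2000 is a Thursday and not a holiday, the date is unchanged.
Counting 15 further business days from 27 January 2000 reaches 17 February 2000.
17 February 2000 falls on a Thursday, which is a business day, so no adjustment is needed.
Deadline: 17 February 2000.

17 February 2000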